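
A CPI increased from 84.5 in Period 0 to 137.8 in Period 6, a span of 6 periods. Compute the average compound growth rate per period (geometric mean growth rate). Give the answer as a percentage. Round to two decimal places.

8.49%

Growth factor = (137.8/84.5)^(1/6) = (1.630769)^(1/6) = 1.084923
Growth rate = 1.084923 − 1 = 0.084923 = 8.4923%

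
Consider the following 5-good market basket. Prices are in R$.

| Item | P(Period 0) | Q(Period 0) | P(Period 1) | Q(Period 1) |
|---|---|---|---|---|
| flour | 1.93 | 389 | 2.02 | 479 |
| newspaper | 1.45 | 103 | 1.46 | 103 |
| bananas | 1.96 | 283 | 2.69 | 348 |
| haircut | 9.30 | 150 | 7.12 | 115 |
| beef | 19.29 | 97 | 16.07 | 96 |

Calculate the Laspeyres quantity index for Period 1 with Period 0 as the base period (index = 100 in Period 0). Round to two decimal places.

99.07

Laspeyres quantity index uses base-period prices as weights.
ΣP(Period 0)·Q(Period 1) = 1.93×479 + 1.45×103 + 1.96×348 + 9.30×115 + 19.29×96 = 924.47 + 149.35 + 682.08 + 1069.5 + 1851.84 = 4677.24
ΣP(Period 0)·Q(Period 0) = 1.93×389 + 1.45×103 + 1.96×283 + 9.30×150 + 19.29×97 = 750.77 + 149.35 + 554.68 + 1395 + 1871.13 = 4720.93
Index = 4677.24 / 4720.93 × 100 = 99.0745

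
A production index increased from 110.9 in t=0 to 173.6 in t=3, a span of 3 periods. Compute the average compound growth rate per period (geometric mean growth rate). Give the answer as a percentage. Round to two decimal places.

16.11%

Growth factor = (173.6/110.9)^(1/3) = (1.565374)^(1/3) = 1.161108
Growth rate = 1.161108 − 1 = 0.161108 = 16.1108%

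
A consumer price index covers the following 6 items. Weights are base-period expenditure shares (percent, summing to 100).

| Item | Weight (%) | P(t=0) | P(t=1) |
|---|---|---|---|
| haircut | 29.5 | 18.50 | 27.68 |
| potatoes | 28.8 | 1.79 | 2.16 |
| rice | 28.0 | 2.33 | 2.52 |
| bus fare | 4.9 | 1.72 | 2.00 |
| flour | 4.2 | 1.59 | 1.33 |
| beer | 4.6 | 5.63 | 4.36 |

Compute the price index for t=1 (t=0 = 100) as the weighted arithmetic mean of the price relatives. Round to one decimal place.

121.9

haircut: 29.5 × (27.68/18.50) = 29.5 × 1.496216 = 44.1384
potatoes: 28.8 × (2.16/1.79) = 28.8 × 1.206704 = 34.7531
rice: 28.0 × (2.52/2.33) = 28.0 × 1.081545 = 30.2833
bus fare: 4.9 × (2.00/1.72) = 4.9 × 1.162791 = 5.6977
flour: 4.2 × (1.33/1.59) = 4.2 × 0.836478 = 3.5132
beer: 4.6 × (4.36/5.63) = 4.6 × 0.774423 = 3.5623
Index = Σ wᵢ·(p₁ᵢ/p₀ᵢ) = 44.1384 + 34.7531 + 30.2833 + 5.6977 + 3.5132 + 3.5623 = 121.9479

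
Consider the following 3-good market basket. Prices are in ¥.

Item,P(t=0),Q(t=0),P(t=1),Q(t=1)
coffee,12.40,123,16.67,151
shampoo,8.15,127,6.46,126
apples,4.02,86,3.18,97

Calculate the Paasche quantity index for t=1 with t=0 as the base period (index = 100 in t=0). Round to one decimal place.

Paasche quantity index uses current-period prices as weights.
ΣP(t=1)·Q(t=1) = 16.67×151 + 6.46×126 + 3.18×97 = 2517.17 + 813.96 + 308.46 = 3639.59
ΣP(t=1)·Q(t=0) = 16.67×123 + 6.46×127 + 3.18×86 = 2050.41 + 820.42 + 273.48 = 3144.31
Index = 3639.59 / 3144.31 × 100 = 115.7516

115.8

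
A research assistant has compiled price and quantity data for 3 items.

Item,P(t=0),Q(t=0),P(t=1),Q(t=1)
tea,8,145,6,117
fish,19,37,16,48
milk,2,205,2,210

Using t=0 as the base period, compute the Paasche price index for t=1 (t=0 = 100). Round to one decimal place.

83.3

Paasche price index uses current-period quantities as weights.
ΣP(t=1)·Q(t=1) = 6×117 + 16×48 + 2×210 = 702 + 768 + 420 = 1890
ΣP(t=0)·Q(t=1) = 8×117 + 19×48 + 2×210 = 936 + 912 + 420 = 2268
Index = 1890 / 2268 × 100 = 83.3333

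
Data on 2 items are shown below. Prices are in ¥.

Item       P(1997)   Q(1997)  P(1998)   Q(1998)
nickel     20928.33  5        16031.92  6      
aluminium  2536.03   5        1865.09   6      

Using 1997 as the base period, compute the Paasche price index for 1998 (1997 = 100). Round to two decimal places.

76.27

Paasche price index uses current-period quantities as weights.
ΣP(1998)·Q(1998) = 16031.92×6 + 1865.09×6 = 96191.52 + 11190.54 = 107382.06
ΣP(1997)·Q(1998) = 20928.33×6 + 2536.03×6 = 125569.98 + 15216.18 = 140786.16
Index = 107382.06 / 140786.16 × 100 = 76.2732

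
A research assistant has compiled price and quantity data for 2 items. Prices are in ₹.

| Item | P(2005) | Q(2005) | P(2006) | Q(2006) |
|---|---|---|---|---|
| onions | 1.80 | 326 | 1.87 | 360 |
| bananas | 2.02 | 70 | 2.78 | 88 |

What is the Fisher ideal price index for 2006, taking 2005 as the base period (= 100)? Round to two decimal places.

Laspeyres component (base-period weights):
ΣP(2006)Q(2005) = 1.87×326 + 2.78×70 = 609.62 + 194.6 = 804.22
ΣP(2005)Q(2005) = 1.80×326 + 2.02×70 = 586.8 + 141.4 = 728.2
L = 804.22 / 728.2 × 100 = 110.4394
Paasche component (current-period weights):
ΣP(2006)Q(2006) = 1.87×360 + 2.78×88 = 673.2 + 244.64 = 917.84
ΣP(2005)Q(2006) = 1.80×360 + 2.02×88 = 648 + 177.76 = 825.76
P = 917.84 / 825.76 × 100 = 111.1509
Fisher = √(L × P) = √(110.4394 × 111.1509) = 110.7946

110.79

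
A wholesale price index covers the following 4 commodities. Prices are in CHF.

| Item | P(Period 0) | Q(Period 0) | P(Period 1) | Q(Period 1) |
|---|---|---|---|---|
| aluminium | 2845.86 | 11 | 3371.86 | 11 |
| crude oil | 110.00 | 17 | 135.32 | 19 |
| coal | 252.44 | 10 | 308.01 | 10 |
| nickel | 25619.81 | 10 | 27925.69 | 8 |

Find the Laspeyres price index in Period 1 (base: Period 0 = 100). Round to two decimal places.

110.22

Laspeyres price index uses base-period quantities as weights.
ΣP(Period 1)·Q(Period 0) = 3371.86×11 + 135.32×17 + 308.01×10 + 27925.69×10 = 37090.46 + 2300.44 + 3080.1 + 279256.9 = 321727.9
ΣP(Period 0)·Q(Period 0) = 2845.86×11 + 110.00×17 + 252.44×10 + 25619.81×10 = 31304.46 + 1870 + 2524.4 + 256198.1 = 291896.96
Index = 321727.9 / 291896.96 × 100 = 110.2197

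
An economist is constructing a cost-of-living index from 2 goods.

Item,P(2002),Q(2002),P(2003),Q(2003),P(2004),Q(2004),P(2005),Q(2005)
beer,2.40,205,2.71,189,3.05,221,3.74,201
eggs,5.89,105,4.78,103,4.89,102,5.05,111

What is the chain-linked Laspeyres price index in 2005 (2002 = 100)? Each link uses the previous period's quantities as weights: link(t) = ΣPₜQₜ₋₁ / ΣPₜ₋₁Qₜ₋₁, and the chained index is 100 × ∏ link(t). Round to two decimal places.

117.13

Link 2002→2003:
ΣP(2003)Q(2002) = 2.71×205 + 4.78×105 = 555.55 + 501.9 = 1057.45
ΣP(2002)Q(2002) = 2.40×205 + 5.89×105 = 492 + 618.45 = 1110.45
link = 1057.45/1110.45 = 0.952272
Link 2003→2004:
ΣP(2004)Q(2003) = 3.05×189 + 4.89×103 = 576.45 + 503.67 = 1080.12
ΣP(2003)Q(2003) = 2.71×189 + 4.78×103 = 512.19 + 492.34 = 1004.53
link = 1080.12/1004.53 = 1.075249
Link 2004→2005:
ΣP(2005)Q(2004) = 3.74×221 + 5.05×102 = 826.54 + 515.1 = 1341.64
ΣP(2004)Q(2004) = 3.05×221 + 4.89×102 = 674.05 + 498.78 = 1172.83
link = 1341.64/1172.83 = 1.143934
Chained index = 100 × 0.952272 × 1.075249 × 1.143934 = 117.1307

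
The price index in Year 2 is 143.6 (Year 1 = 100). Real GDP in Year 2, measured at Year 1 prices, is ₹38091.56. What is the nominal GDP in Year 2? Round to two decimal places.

54699.48

Nominal = Real × (Index/100) = 38091.56 × (143.6/100)
        = 38091.56 × 1.436 = 54699.4802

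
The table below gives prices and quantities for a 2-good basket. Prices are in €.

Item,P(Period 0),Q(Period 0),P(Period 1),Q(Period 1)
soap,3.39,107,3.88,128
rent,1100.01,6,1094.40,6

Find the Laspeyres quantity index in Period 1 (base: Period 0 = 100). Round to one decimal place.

101.0

Laspeyres quantity index uses base-period prices as weights.
ΣP(Period 0)·Q(Period 1) = 3.39×128 + 1100.01×6 = 433.92 + 6600.06 = 7033.98
ΣP(Period 0)·Q(Period 0) = 3.39×107 + 1100.01×6 = 362.73 + 6600.06 = 6962.79
Index = 7033.98 / 6962.79 × 100 = 101.0224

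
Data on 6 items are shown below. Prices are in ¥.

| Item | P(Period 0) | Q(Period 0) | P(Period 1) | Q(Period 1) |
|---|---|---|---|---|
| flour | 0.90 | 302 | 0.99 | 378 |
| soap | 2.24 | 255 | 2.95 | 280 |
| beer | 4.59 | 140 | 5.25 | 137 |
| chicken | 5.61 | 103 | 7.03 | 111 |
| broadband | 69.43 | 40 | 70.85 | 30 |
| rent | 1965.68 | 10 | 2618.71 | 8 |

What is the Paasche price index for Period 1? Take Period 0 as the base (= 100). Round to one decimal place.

Paasche price index uses current-period quantities as weights.
ΣP(Period 1)·Q(Period 1) = 0.99×378 + 2.95×280 + 5.25×137 + 7.03×111 + 70.85×30 + 2618.71×8 = 374.22 + 826 + 719.25 + 780.33 + 2125.5 + 20949.68 = 25774.98
ΣP(Period 0)·Q(Period 1) = 0.90×378 + 2.24×280 + 4.59×137 + 5.61×111 + 69.43×30 + 1965.68×8 = 340.2 + 627.2 + 628.83 + 622.71 + 2082.9 + 15725.44 = 20027.28
Index = 25774.98 / 20027.28 × 100 = 128.6994

128.7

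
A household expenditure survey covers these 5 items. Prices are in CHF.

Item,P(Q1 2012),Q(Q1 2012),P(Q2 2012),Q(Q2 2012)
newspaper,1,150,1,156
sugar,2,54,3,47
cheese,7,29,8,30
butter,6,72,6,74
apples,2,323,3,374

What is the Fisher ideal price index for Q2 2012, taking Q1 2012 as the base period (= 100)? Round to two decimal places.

Laspeyres component (base-period weights):
ΣP(Q2 2012)Q(Q1 2012) = 1×150 + 3×54 + 8×29 + 6×72 + 3×323 = 150 + 162 + 232 + 432 + 969 = 1945
ΣP(Q1 2012)Q(Q1 2012) = 1×150 + 2×54 + 7×29 + 6×72 + 2×323 = 150 + 108 + 203 + 432 + 646 = 1539
L = 1945 / 1539 × 100 = 126.3808
Paasche component (current-period weights):
ΣP(Q2 2012)Q(Q2 2012) = 1×156 + 3×47 + 8×30 + 6×74 + 3×374 = 156 + 141 + 240 + 444 + 1122 = 2103
ΣP(Q1 2012)Q(Q2 2012) = 1×156 + 2×47 + 7×30 + 6×74 + 2×374 = 156 + 94 + 210 + 444 + 748 = 1652
P = 2103 / 1652 × 100 = 127.3002
Fisher = √(L × P) = √(126.3808 × 127.3002) = 126.8397

126.84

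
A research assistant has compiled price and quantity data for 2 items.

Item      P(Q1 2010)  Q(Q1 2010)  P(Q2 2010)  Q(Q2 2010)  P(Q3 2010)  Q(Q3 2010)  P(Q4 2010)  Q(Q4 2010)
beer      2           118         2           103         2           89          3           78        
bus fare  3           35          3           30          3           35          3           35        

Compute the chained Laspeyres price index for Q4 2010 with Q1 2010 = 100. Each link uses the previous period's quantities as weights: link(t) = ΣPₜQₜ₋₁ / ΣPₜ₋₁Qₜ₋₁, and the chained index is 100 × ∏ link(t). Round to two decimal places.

Link Q1 2010→Q2 2010:
ΣP(Q2 2010)Q(Q1 2010) = 2×118 + 3×35 = 236 + 105 = 341
ΣP(Q1 2010)Q(Q1 2010) = 2×118 + 3×35 = 236 + 105 = 341
link = 341/341 = 1.000000
Link Q2 2010→Q3 2010:
ΣP(Q3 2010)Q(Q2 2010) = 2×103 + 3×30 = 206 + 90 = 296
ΣP(Q2 2010)Q(Q2 2010) = 2×103 + 3×30 = 206 + 90 = 296
link = 296/296 = 1.000000
Link Q3 2010→Q4 2010:
ΣP(Q4 2010)Q(Q3 2010) = 3×89 + 3×35 = 267 + 105 = 372
ΣP(Q3 2010)Q(Q3 2010) = 2×89 + 3×35 = 178 + 105 = 283
link = 372/283 = 1.314488
Chained index = 100 × 1.000000 × 1.000000 × 1.314488 = 131.4488

131.45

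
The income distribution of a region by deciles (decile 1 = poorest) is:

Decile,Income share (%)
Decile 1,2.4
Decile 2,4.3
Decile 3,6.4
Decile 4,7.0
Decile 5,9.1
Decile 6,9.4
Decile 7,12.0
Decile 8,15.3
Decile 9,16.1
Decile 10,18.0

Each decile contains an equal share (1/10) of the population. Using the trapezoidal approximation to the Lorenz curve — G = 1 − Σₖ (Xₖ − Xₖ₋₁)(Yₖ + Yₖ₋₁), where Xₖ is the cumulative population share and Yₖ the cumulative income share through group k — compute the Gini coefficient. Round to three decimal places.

Cumulative income shares Yₖ: 0.0240, 0.0670, 0.1310, 0.2010, 0.2920, 0.3860, 0.5060, 0.6590, 0.8200, 1.0000
Σ (Xₖ−Xₖ₋₁)(Yₖ+Yₖ₋₁) = (1/10)(0.0240+0.0000) + (1/10)(0.0670+0.0240) + (1/10)(0.1310+0.0670) + (1/10)(0.2010+0.1310) + (1/10)(0.2920+0.2010) + (1/10)(0.3860+0.2920) + (1/10)(0.5060+0.3860) + (1/10)(0.6590+0.5060) + (1/10)(0.8200+0.6590) + (1/10)(1.0000+0.8200)
  = 0.0024 + 0.0091 + 0.0198 + 0.0332 + 0.0493 + 0.0678 + 0.0892 + 0.1165 + 0.1479 + 0.1820 = 0.7172
G = 1 − 0.7172 = 0.2828

0.283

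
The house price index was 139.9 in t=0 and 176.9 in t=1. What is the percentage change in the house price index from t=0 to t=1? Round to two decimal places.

Change = (176.9 − 139.9) / 139.9 × 100
       = 37.0 / 139.9 × 100 = 26.4475%

26.45%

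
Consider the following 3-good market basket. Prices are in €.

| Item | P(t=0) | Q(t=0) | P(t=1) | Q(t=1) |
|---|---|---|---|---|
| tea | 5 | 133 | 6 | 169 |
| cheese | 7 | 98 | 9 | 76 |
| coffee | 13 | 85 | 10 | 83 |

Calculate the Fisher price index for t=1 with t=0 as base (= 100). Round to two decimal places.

Laspeyres component (base-period weights):
ΣP(t=1)Q(t=0) = 6×133 + 9×98 + 10×85 = 798 + 882 + 850 = 2530
ΣP(t=0)Q(t=0) = 5×133 + 7×98 + 13×85 = 665 + 686 + 1105 = 2456
L = 2530 / 2456 × 100 = 103.0130
Paasche component (current-period weights):
ΣP(t=1)Q(t=1) = 6×169 + 9×76 + 10×83 = 1014 + 684 + 830 = 2528
ΣP(t=0)Q(t=1) = 5×169 + 7×76 + 13×83 = 845 + 532 + 1079 = 2456
P = 2528 / 2456 × 100 = 102.9316
Fisher = √(L × P) = √(103.0130 × 102.9316) = 102.9723

102.97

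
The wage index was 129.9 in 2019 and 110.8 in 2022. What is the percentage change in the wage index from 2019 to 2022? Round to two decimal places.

Change = (110.8 − 129.9) / 129.9 × 100
       = -19.1 / 129.9 × 100 = -14.7036%

-14.70%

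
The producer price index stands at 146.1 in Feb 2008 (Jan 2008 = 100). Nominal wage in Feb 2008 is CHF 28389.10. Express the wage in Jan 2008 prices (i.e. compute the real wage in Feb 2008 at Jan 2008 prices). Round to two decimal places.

19431.28

Real = Nominal ÷ (Index/100) = 28389.10 ÷ (146.1/100)
     = 28389.10 ÷ 1.461 = 19431.2799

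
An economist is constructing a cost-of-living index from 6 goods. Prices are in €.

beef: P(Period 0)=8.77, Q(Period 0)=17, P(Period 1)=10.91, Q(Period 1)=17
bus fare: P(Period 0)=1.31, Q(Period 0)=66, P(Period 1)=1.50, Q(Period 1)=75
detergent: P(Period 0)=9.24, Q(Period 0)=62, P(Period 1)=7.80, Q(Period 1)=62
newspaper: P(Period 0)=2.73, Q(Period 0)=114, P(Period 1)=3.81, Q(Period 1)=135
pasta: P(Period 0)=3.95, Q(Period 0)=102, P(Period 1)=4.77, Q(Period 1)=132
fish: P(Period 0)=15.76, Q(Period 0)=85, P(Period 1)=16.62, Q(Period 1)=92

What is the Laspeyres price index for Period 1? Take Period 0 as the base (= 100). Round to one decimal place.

108.4

Laspeyres price index uses base-period quantities as weights.
ΣP(Period 1)·Q(Period 0) = 10.91×17 + 1.50×66 + 7.80×62 + 3.81×114 + 4.77×102 + 16.62×85 = 185.47 + 99 + 483.6 + 434.34 + 486.54 + 1412.7 = 3101.65
ΣP(Period 0)·Q(Period 0) = 8.77×17 + 1.31×66 + 9.24×62 + 2.73×114 + 3.95×102 + 15.76×85 = 149.09 + 86.46 + 572.88 + 311.22 + 402.9 + 1339.6 = 2862.15
Index = 3101.65 / 2862.15 × 100 = 108.3678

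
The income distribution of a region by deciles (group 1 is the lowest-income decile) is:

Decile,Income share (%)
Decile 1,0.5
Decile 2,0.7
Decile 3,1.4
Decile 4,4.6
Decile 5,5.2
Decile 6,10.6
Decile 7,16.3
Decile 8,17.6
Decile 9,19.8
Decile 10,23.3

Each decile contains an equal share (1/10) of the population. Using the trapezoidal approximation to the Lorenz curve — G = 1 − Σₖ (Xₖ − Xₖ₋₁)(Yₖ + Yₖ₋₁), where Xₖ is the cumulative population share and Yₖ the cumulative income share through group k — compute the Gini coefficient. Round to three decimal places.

0.460

Cumulative income shares Yₖ: 0.0050, 0.0120, 0.0260, 0.0720, 0.1240, 0.2300, 0.3930, 0.5690, 0.7670, 1.0000
Σ (Xₖ−Xₖ₋₁)(Yₖ+Yₖ₋₁) = (1/10)(0.0050+0.0000) + (1/10)(0.0120+0.0050) + (1/10)(0.0260+0.0120) + (1/10)(0.0720+0.0260) + (1/10)(0.1240+0.0720) + (1/10)(0.2300+0.1240) + (1/10)(0.3930+0.2300) + (1/10)(0.5690+0.3930) + (1/10)(0.7670+0.5690) + (1/10)(1.0000+0.7670)
  = 0.0005 + 0.0017 + 0.0038 + 0.0098 + 0.0196 + 0.0354 + 0.0623 + 0.0962 + 0.1336 + 0.1767 = 0.5396
G = 1 − 0.5396 = 0.4604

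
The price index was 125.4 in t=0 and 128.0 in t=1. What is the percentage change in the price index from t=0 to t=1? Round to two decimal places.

Change = (128.0 − 125.4) / 125.4 × 100
       = 2.6 / 125.4 × 100 = 2.0734%

2.07%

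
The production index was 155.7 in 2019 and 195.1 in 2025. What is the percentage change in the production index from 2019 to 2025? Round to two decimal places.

25.31%

Change = (195.1 − 155.7) / 155.7 × 100
       = 39.4 / 155.7 × 100 = 25.3051%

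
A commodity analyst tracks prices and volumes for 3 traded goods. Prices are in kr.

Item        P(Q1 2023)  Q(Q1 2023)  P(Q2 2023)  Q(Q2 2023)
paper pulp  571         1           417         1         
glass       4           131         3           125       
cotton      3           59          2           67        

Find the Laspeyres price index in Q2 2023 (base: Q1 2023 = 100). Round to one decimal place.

Laspeyres price index uses base-period quantities as weights.
ΣP(Q2 2023)·Q(Q1 2023) = 417×1 + 3×131 + 2×59 = 417 + 393 + 118 = 928
ΣP(Q1 2023)·Q(Q1 2023) = 571×1 + 4×131 + 3×59 = 571 + 524 + 177 = 1272
Index = 928 / 1272 × 100 = 72.9560

73.0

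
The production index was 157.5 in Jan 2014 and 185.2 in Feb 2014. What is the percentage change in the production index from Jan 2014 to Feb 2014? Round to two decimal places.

Change = (185.2 − 157.5) / 157.5 × 100
       = 27.7 / 157.5 × 100 = 17.5873%

17.59%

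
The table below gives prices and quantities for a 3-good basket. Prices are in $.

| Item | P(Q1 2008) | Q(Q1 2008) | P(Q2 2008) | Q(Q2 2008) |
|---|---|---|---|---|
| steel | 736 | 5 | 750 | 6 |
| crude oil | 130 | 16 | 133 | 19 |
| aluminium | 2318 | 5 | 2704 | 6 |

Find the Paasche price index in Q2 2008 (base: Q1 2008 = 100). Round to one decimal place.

111.8

Paasche price index uses current-period quantities as weights.
ΣP(Q2 2008)·Q(Q2 2008) = 750×6 + 133×19 + 2704×6 = 4500 + 2527 + 16224 = 23251
ΣP(Q1 2008)·Q(Q2 2008) = 736×6 + 130×19 + 2318×6 = 4416 + 2470 + 13908 = 20794
Index = 23251 / 20794 × 100 = 111.8159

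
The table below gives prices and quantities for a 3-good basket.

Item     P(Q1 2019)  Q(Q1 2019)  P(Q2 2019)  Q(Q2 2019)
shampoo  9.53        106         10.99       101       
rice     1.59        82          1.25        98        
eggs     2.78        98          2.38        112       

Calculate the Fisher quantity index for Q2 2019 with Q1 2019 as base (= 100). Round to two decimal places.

Laspeyres component (base-period weights):
ΣP(Q1 2019)Q(Q2 2019) = 9.53×101 + 1.59×98 + 2.78×112 = 962.53 + 155.82 + 311.36 = 1429.71
ΣP(Q1 2019)Q(Q1 2019) = 9.53×106 + 1.59×82 + 2.78×98 = 1010.18 + 130.38 + 272.44 = 1413
L = 1429.71 / 1413 × 100 = 101.1826
Paasche component (current-period weights):
ΣP(Q2 2019)Q(Q2 2019) = 10.99×101 + 1.25×98 + 2.38×112 = 1109.99 + 122.5 + 266.56 = 1499.05
ΣP(Q2 2019)Q(Q1 2019) = 10.99×106 + 1.25×82 + 2.38×98 = 1164.94 + 102.5 + 233.24 = 1500.68
P = 1499.05 / 1500.68 × 100 = 99.8914
Fisher = √(L × P) = √(101.1826 × 99.8914) = 100.5349

100.53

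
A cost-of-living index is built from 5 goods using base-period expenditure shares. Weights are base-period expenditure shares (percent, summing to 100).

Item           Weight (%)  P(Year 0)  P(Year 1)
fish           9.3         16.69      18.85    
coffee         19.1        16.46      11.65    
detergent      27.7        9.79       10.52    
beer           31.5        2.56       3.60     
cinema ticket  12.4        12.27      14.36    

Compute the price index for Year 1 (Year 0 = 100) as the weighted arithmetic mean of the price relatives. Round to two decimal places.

112.60

fish: 9.3 × (18.85/16.69) = 9.3 × 1.129419 = 10.5036
coffee: 19.1 × (11.65/16.46) = 19.1 × 0.707776 = 13.5185
detergent: 27.7 × (10.52/9.79) = 27.7 × 1.074566 = 29.7655
beer: 31.5 × (3.60/2.56) = 31.5 × 1.406250 = 44.2969
cinema ticket: 12.4 × (14.36/12.27) = 12.4 × 1.170334 = 14.5121
Index = Σ wᵢ·(p₁ᵢ/p₀ᵢ) = 10.5036 + 13.5185 + 29.7655 + 44.2969 + 14.5121 = 112.5966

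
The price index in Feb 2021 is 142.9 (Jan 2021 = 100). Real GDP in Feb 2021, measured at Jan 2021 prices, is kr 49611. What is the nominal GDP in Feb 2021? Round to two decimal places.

70894.12

Nominal = Real × (Index/100) = 49611 × (142.9/100)
        = 49611 × 1.429 = 70894.1190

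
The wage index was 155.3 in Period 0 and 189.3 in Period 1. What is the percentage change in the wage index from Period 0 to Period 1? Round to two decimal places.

Change = (189.3 − 155.3) / 155.3 × 100
       = 34.0 / 155.3 × 100 = 21.8931%

21.89%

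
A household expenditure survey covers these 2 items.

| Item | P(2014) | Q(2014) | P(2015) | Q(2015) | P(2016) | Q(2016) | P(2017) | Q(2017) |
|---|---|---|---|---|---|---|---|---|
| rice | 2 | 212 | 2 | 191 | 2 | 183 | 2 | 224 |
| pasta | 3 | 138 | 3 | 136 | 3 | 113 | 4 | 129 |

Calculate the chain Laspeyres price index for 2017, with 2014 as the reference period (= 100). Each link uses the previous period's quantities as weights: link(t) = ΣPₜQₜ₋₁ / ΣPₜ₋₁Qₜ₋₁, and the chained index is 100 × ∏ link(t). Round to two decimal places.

Link 2014→2015:
ΣP(2015)Q(2014) = 2×212 + 3×138 = 424 + 414 = 838
ΣP(2014)Q(2014) = 2×212 + 3×138 = 424 + 414 = 838
link = 838/838 = 1.000000
Link 2015→2016:
ΣP(2016)Q(2015) = 2×191 + 3×136 = 382 + 408 = 790
ΣP(2015)Q(2015) = 2×191 + 3×136 = 382 + 408 = 790
link = 790/790 = 1.000000
Link 2016→2017:
ΣP(2017)Q(2016) = 2×183 + 4×113 = 366 + 452 = 818
ΣP(2016)Q(2016) = 2×183 + 3×113 = 366 + 339 = 705
link = 818/705 = 1.160284
Chained index = 100 × 1.000000 × 1.000000 × 1.160284 = 116.0284

116.03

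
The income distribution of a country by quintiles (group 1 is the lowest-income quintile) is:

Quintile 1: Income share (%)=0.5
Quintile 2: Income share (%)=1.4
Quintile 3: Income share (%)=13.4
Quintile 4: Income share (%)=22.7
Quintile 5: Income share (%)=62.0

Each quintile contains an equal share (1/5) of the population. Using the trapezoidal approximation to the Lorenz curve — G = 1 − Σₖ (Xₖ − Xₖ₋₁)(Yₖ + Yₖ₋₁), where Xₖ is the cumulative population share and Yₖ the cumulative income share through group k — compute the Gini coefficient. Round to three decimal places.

0.577

Cumulative income shares Yₖ: 0.0050, 0.0190, 0.1530, 0.3800, 1.0000
Σ (Xₖ−Xₖ₋₁)(Yₖ+Yₖ₋₁) = (1/5)(0.0050+0.0000) + (1/5)(0.0190+0.0050) + (1/5)(0.1530+0.0190) + (1/5)(0.3800+0.1530) + (1/5)(1.0000+0.3800)
  = 0.0010 + 0.0048 + 0.0344 + 0.1066 + 0.2760 = 0.4228
G = 1 − 0.4228 = 0.5772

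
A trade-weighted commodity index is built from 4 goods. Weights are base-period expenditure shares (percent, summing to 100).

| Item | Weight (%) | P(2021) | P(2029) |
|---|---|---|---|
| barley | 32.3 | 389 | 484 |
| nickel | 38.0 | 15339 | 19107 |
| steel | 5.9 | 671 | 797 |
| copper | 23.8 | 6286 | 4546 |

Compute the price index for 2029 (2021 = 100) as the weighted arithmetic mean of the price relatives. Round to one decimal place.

111.7

barley: 32.3 × (484/389) = 32.3 × 1.244216 = 40.1882
nickel: 38.0 × (19107/15339) = 38.0 × 1.245648 = 47.3346
steel: 5.9 × (797/671) = 5.9 × 1.187779 = 7.0079
copper: 23.8 × (4546/6286) = 23.8 × 0.723194 = 17.2120
Index = Σ wᵢ·(p₁ᵢ/p₀ᵢ) = 40.1882 + 47.3346 + 7.0079 + 17.2120 = 111.7427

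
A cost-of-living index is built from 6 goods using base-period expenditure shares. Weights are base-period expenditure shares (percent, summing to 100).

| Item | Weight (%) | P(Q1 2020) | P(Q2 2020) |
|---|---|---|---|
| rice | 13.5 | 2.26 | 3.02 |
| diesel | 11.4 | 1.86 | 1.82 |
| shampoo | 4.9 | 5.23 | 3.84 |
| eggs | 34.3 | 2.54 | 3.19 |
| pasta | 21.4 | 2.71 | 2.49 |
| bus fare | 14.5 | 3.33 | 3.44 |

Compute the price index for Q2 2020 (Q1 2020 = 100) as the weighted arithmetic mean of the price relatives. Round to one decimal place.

110.5

rice: 13.5 × (3.02/2.26) = 13.5 × 1.336283 = 18.0398
diesel: 11.4 × (1.82/1.86) = 11.4 × 0.978495 = 11.1548
shampoo: 4.9 × (3.84/5.23) = 4.9 × 0.734226 = 3.5977
eggs: 34.3 × (3.19/2.54) = 34.3 × 1.255906 = 43.0776
pasta: 21.4 × (2.49/2.71) = 21.4 × 0.918819 = 19.6627
bus fare: 14.5 × (3.44/3.33) = 14.5 × 1.033033 = 14.9790
Index = Σ wᵢ·(p₁ᵢ/p₀ᵢ) = 18.0398 + 11.1548 + 3.5977 + 43.0776 + 19.6627 + 14.9790 = 110.5116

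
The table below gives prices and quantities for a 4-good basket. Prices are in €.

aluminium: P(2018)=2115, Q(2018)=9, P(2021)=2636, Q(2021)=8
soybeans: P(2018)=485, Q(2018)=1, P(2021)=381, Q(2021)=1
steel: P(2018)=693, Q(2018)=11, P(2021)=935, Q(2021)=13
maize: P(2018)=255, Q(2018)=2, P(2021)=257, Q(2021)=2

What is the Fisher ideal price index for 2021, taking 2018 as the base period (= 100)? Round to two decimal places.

Laspeyres component (base-period weights):
ΣP(2021)Q(2018) = 2636×9 + 381×1 + 935×11 + 257×2 = 23724 + 381 + 10285 + 514 = 34904
ΣP(2018)Q(2018) = 2115×9 + 485×1 + 693×11 + 255×2 = 19035 + 485 + 7623 + 510 = 27653
L = 34904 / 27653 × 100 = 126.2214
Paasche component (current-period weights):
ΣP(2021)Q(2021) = 2636×8 + 381×1 + 935×13 + 257×2 = 21088 + 381 + 12155 + 514 = 34138
ΣP(2018)Q(2021) = 2115×8 + 485×1 + 693×13 + 255×2 = 16920 + 485 + 9009 + 510 = 26924
P = 34138 / 26924 × 100 = 126.7939
Fisher = √(L × P) = √(126.2214 × 126.7939) = 126.5073

126.51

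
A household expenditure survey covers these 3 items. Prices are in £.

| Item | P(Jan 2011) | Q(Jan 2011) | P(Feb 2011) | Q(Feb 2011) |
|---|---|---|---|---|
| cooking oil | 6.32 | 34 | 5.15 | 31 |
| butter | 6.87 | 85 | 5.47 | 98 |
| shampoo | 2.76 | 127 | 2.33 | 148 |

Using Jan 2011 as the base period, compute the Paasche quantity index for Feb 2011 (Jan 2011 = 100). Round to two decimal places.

Paasche quantity index uses current-period prices as weights.
ΣP(Feb 2011)·Q(Feb 2011) = 5.15×31 + 5.47×98 + 2.33×148 = 159.65 + 536.06 + 344.84 = 1040.55
ΣP(Feb 2011)·Q(Jan 2011) = 5.15×34 + 5.47×85 + 2.33×127 = 175.1 + 464.95 + 295.91 = 935.96
Index = 1040.55 / 935.96 × 100 = 111.1746

111.17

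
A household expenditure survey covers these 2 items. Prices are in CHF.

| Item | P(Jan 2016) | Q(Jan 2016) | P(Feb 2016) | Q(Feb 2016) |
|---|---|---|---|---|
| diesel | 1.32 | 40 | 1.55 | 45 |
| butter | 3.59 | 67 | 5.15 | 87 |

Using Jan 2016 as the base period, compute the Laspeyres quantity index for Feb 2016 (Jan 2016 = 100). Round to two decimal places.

Laspeyres quantity index uses base-period prices as weights.
ΣP(Jan 2016)·Q(Feb 2016) = 1.32×45 + 3.59×87 = 59.4 + 312.33 = 371.73
ΣP(Jan 2016)·Q(Jan 2016) = 1.32×40 + 3.59×67 = 52.8 + 240.53 = 293.33
Index = 371.73 / 293.33 × 100 = 126.7276

126.73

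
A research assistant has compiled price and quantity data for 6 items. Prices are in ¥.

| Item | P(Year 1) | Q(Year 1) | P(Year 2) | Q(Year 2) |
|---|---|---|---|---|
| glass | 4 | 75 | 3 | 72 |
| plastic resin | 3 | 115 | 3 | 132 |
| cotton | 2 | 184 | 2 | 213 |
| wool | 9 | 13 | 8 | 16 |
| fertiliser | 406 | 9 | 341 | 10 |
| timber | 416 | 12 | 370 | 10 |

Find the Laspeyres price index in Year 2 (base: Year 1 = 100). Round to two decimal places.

Laspeyres price index uses base-period quantities as weights.
ΣP(Year 2)·Q(Year 1) = 3×75 + 3×115 + 2×184 + 8×13 + 341×9 + 370×12 = 225 + 345 + 368 + 104 + 3069 + 4440 = 8551
ΣP(Year 1)·Q(Year 1) = 4×75 + 3×115 + 2×184 + 9×13 + 406×9 + 416×12 = 300 + 345 + 368 + 117 + 3654 + 4992 = 9776
Index = 8551 / 9776 × 100 = 87.4693

87.47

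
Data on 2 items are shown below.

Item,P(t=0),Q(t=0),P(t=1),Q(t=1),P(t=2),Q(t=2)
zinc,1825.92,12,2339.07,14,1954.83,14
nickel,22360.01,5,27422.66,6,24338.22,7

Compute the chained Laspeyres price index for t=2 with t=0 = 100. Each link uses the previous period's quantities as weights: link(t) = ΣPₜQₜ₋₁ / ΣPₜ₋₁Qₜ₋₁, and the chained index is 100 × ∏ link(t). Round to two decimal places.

Link t=0→t=1:
ΣP(t=1)Q(t=0) = 2339.07×12 + 27422.66×5 = 28068.84 + 137113.3 = 165182.14
ΣP(t=0)Q(t=0) = 1825.92×12 + 22360.01×5 = 21911.04 + 111800.05 = 133711.09
link = 165182.14/133711.09 = 1.235366
Link t=1→t=2:
ΣP(t=2)Q(t=1) = 1954.83×14 + 24338.22×6 = 27367.62 + 146029.32 = 173396.94
ΣP(t=1)Q(t=1) = 2339.07×14 + 27422.66×6 = 32746.98 + 164535.96 = 197282.94
link = 173396.94/197282.94 = 0.878925
Chained index = 100 × 1.235366 × 0.878925 = 108.5794

108.58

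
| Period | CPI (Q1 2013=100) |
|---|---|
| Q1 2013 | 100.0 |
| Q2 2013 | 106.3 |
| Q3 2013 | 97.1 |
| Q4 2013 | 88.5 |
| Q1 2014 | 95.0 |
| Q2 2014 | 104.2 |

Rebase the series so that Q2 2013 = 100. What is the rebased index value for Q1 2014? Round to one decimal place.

89.4

Rebased(Q1 2014) = 95.0 / 106.3 × 100 = 89.3697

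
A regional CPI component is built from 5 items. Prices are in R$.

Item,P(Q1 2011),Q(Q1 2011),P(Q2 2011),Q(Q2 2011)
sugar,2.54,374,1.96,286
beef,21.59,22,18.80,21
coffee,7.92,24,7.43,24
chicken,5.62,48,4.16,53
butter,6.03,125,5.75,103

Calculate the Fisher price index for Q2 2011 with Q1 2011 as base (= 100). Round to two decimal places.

Laspeyres component (base-period weights):
ΣP(Q2 2011)Q(Q1 2011) = 1.96×374 + 18.80×22 + 7.43×24 + 4.16×48 + 5.75×125 = 733.04 + 413.6 + 178.32 + 199.68 + 718.75 = 2243.39
ΣP(Q1 2011)Q(Q1 2011) = 2.54×374 + 21.59×22 + 7.92×24 + 5.62×48 + 6.03×125 = 949.96 + 474.98 + 190.08 + 269.76 + 753.75 = 2638.53
L = 2243.39 / 2638.53 × 100 = 85.0242
Paasche component (current-period weights):
ΣP(Q2 2011)Q(Q2 2011) = 1.96×286 + 18.80×21 + 7.43×24 + 4.16×53 + 5.75×103 = 560.56 + 394.8 + 178.32 + 220.48 + 592.25 = 1946.41
ΣP(Q1 2011)Q(Q2 2011) = 2.54×286 + 21.59×21 + 7.92×24 + 5.62×53 + 6.03×103 = 726.44 + 453.39 + 190.08 + 297.86 + 621.09 = 2288.86
P = 1946.41 / 2288.86 × 100 = 85.0384
Fisher = √(L × P) = √(85.0242 × 85.0384) = 85.0313

85.03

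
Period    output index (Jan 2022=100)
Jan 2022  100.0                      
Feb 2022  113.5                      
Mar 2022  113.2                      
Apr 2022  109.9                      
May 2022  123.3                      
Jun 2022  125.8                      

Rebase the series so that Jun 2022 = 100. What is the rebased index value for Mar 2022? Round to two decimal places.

89.98

Rebased(Mar 2022) = 113.2 / 125.8 × 100 = 89.9841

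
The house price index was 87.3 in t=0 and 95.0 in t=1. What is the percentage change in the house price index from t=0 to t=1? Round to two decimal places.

Change = (95.0 − 87.3) / 87.3 × 100
       = 7.7 / 87.3 × 100 = 8.8202%

8.82%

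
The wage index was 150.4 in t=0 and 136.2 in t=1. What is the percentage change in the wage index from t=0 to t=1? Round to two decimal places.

Change = (136.2 − 150.4) / 150.4 × 100
       = -14.2 / 150.4 × 100 = -9.4415%

-9.44%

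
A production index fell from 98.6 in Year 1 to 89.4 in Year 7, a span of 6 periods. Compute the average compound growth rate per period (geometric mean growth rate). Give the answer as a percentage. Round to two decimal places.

Growth factor = (89.4/98.6)^(1/6) = (0.906694)^(1/6) = 0.983807
Growth rate = 0.983807 − 1 = -0.016193 = -1.6193%

-1.62%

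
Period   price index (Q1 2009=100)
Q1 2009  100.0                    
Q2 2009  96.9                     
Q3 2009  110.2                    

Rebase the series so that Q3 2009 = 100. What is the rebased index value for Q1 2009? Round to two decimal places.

Rebased(Q1 2009) = 100.0 / 110.2 × 100 = 90.7441

90.74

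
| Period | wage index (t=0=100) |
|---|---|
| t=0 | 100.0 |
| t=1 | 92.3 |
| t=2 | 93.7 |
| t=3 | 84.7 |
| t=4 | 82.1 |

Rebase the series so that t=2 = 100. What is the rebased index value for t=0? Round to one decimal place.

Rebased(t=0) = 100.0 / 93.7 × 100 = 106.7236

106.7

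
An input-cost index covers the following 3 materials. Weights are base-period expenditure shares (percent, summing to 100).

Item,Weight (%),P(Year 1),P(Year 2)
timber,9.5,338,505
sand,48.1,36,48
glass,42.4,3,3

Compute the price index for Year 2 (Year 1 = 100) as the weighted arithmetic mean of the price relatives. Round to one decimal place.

120.7

timber: 9.5 × (505/338) = 9.5 × 1.494083 = 14.1938
sand: 48.1 × (48/36) = 48.1 × 1.333333 = 64.1333
glass: 42.4 × (3/3) = 42.4 × 1.000000 = 42.4000
Index = Σ wᵢ·(p₁ᵢ/p₀ᵢ) = 14.1938 + 64.1333 + 42.4000 = 120.7271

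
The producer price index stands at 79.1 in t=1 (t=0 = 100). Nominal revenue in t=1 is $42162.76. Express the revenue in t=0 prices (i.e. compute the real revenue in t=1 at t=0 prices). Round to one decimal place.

53303.1

Real = Nominal ÷ (Index/100) = 42162.76 ÷ (79.1/100)
     = 42162.76 ÷ 0.791 = 53303.1100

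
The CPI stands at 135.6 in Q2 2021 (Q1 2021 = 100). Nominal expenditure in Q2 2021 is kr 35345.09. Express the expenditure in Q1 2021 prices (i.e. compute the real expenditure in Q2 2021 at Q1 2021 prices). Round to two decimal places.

26065.70

Real = Nominal ÷ (Index/100) = 35345.09 ÷ (135.6/100)
     = 35345.09 ÷ 1.356 = 26065.7006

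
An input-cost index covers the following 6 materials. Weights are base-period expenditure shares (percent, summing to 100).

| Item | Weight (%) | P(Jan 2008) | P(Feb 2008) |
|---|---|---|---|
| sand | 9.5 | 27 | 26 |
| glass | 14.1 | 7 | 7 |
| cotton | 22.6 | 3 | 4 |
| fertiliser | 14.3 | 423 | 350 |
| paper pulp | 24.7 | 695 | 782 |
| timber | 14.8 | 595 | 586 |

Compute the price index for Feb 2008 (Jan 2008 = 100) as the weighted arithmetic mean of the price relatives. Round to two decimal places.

107.58

sand: 9.5 × (26/27) = 9.5 × 0.962963 = 9.1481
glass: 14.1 × (7/7) = 14.1 × 1.000000 = 14.1000
cotton: 22.6 × (4/3) = 22.6 × 1.333333 = 30.1333
fertiliser: 14.3 × (350/423) = 14.3 × 0.827423 = 11.8322
paper pulp: 24.7 × (782/695) = 24.7 × 1.125180 = 27.7919
timber: 14.8 × (586/595) = 14.8 × 0.984874 = 14.5761
Index = Σ wᵢ·(p₁ᵢ/p₀ᵢ) = 9.1481 + 14.1000 + 30.1333 + 11.8322 + 27.7919 + 14.5761 = 107.5817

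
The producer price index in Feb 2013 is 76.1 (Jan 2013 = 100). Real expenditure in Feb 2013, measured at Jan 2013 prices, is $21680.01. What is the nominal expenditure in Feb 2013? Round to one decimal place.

16498.5

Nominal = Real × (Index/100) = 21680.01 × (76.1/100)
        = 21680.01 × 0.761 = 16498.4876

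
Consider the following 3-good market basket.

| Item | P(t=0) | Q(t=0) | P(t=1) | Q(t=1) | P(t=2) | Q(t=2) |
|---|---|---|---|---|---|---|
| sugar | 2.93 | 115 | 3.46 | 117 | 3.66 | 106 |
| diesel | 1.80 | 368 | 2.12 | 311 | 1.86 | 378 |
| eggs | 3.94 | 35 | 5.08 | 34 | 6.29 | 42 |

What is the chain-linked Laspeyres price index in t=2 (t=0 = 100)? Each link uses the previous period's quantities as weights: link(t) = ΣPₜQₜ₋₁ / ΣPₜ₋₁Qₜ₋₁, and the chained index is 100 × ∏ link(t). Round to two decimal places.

Link t=0→t=1:
ΣP(t=1)Q(t=0) = 3.46×115 + 2.12×368 + 5.08×35 = 397.9 + 780.16 + 177.8 = 1355.86
ΣP(t=0)Q(t=0) = 2.93×115 + 1.80×368 + 3.94×35 = 336.95 + 662.4 + 137.9 = 1137.25
link = 1355.86/1137.25 = 1.192227
Link t=1→t=2:
ΣP(t=2)Q(t=1) = 3.66×117 + 1.86×311 + 6.29×34 = 428.22 + 578.46 + 213.86 = 1220.54
ΣP(t=1)Q(t=1) = 3.46×117 + 2.12×311 + 5.08×34 = 404.82 + 659.32 + 172.72 = 1236.86
link = 1220.54/1236.86 = 0.986805
Chained index = 100 × 1.192227 × 0.986805 = 117.6496

117.65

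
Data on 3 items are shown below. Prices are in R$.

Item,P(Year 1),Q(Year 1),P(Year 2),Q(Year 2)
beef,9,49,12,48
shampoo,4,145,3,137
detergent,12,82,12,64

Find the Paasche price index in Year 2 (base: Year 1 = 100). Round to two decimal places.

100.40

Paasche price index uses current-period quantities as weights.
ΣP(Year 2)·Q(Year 2) = 12×48 + 3×137 + 12×64 = 576 + 411 + 768 = 1755
ΣP(Year 1)·Q(Year 2) = 9×48 + 4×137 + 12×64 = 432 + 548 + 768 = 1748
Index = 1755 / 1748 × 100 = 100.4005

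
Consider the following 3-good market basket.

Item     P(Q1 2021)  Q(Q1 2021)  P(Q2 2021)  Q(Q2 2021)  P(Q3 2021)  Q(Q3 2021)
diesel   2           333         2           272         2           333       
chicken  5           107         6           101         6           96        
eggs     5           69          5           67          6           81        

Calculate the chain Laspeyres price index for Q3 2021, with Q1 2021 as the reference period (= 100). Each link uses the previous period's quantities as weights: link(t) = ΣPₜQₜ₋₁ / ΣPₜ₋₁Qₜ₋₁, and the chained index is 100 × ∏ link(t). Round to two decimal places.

111.75

Link Q1 2021→Q2 2021:
ΣP(Q2 2021)Q(Q1 2021) = 2×333 + 6×107 + 5×69 = 666 + 642 + 345 = 1653
ΣP(Q1 2021)Q(Q1 2021) = 2×333 + 5×107 + 5×69 = 666 + 535 + 345 = 1546
link = 1653/1546 = 1.069211
Link Q2 2021→Q3 2021:
ΣP(Q3 2021)Q(Q2 2021) = 2×272 + 6×101 + 6×67 = 544 + 606 + 402 = 1552
ΣP(Q2 2021)Q(Q2 2021) = 2×272 + 6×101 + 5×67 = 544 + 606 + 335 = 1485
link = 1552/1485 = 1.045118
Chained index = 100 × 1.069211 × 1.045118 = 111.7451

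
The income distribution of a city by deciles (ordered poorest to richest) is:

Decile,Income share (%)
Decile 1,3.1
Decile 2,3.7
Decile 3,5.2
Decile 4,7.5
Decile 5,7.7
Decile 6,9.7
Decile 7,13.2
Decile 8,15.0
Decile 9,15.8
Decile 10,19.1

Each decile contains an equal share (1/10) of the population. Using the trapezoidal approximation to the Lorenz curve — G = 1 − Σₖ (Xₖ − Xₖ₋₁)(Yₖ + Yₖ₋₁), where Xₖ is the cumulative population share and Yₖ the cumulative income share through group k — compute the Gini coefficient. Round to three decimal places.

Cumulative income shares Yₖ: 0.0310, 0.0680, 0.1200, 0.1950, 0.2720, 0.3690, 0.5010, 0.6510, 0.8090, 1.0000
Σ (Xₖ−Xₖ₋₁)(Yₖ+Yₖ₋₁) = (1/10)(0.0310+0.0000) + (1/10)(0.0680+0.0310) + (1/10)(0.1200+0.0680) + (1/10)(0.1950+0.1200) + (1/10)(0.2720+0.1950) + (1/10)(0.3690+0.2720) + (1/10)(0.5010+0.3690) + (1/10)(0.6510+0.5010) + (1/10)(0.8090+0.6510) + (1/10)(1.0000+0.8090)
  = 0.0031 + 0.0099 + 0.0188 + 0.0315 + 0.0467 + 0.0641 + 0.0870 + 0.1152 + 0.1460 + 0.1809 = 0.7032
G = 1 − 0.7032 = 0.2968

0.297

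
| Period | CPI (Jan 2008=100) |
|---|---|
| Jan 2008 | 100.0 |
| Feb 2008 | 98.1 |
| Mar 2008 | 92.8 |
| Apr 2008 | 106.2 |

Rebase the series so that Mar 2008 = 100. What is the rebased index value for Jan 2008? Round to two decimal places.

107.76

Rebased(Jan 2008) = 100.0 / 92.8 × 100 = 107.7586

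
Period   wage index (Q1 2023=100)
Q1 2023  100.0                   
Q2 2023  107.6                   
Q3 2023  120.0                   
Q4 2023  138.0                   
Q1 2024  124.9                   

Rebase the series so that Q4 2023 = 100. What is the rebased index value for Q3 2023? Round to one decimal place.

87.0

Rebased(Q3 2023) = 120.0 / 138.0 × 100 = 86.9565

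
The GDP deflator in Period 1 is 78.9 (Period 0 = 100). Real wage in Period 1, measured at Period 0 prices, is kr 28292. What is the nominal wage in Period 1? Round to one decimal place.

Nominal = Real × (Index/100) = 28292 × (78.9/100)
        = 28292 × 0.789 = 22322.3880

22322.4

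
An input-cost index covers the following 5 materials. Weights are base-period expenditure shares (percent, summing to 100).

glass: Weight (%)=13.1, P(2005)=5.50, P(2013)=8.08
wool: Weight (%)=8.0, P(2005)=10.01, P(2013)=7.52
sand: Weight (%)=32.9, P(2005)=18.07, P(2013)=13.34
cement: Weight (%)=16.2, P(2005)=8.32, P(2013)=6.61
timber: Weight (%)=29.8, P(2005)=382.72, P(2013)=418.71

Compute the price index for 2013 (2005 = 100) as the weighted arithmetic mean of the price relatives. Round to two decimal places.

95.02

glass: 13.1 × (8.08/5.50) = 13.1 × 1.469091 = 19.2451
wool: 8.0 × (7.52/10.01) = 8.0 × 0.751249 = 6.0100
sand: 32.9 × (13.34/18.07) = 32.9 × 0.738240 = 24.2881
cement: 16.2 × (6.61/8.32) = 16.2 × 0.794471 = 12.8704
timber: 29.8 × (418.71/382.72) = 29.8 × 1.094037 = 32.6023
Index = Σ wᵢ·(p₁ᵢ/p₀ᵢ) = 19.2451 + 6.0100 + 24.2881 + 12.8704 + 32.6023 = 95.0159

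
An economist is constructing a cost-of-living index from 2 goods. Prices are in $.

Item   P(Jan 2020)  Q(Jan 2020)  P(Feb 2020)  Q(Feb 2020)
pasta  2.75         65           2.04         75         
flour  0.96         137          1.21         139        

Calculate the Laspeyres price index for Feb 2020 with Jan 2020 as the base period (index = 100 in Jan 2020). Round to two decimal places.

96.16

Laspeyres price index uses base-period quantities as weights.
ΣP(Feb 2020)·Q(Jan 2020) = 2.04×65 + 1.21×137 = 132.6 + 165.77 = 298.37
ΣP(Jan 2020)·Q(Jan 2020) = 2.75×65 + 0.96×137 = 178.75 + 131.52 = 310.27
Index = 298.37 / 310.27 × 100 = 96.1646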